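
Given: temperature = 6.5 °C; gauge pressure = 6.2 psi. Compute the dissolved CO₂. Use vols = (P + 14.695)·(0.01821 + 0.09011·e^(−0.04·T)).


vols = (6.2 + 14.695)·(0.01821 + 0.09011·e^(−0.04·6.5))

1.8323 volumes


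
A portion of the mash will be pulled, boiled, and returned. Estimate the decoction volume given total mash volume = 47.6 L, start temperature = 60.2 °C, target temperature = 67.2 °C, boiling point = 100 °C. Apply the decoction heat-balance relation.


V_dec = V_total·(T_target − T_start)/(T_boil − T_start)
V_dec = 47.6·(67.2 − 60.2)/(100 − 60.2)

8.3719 L


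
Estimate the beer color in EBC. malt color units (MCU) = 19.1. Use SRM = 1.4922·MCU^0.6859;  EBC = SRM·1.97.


SRM = 1.4922·19.1^0.6859 = 11.2846
EBC = 11.2846·1.97

22.2307 EBC


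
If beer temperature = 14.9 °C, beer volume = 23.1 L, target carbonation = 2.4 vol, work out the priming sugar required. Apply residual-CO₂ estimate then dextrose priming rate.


residual = 14.695·(0.01821 + 0.09011·e^(−0.04·T));  sugar = (target − residual)·4.0·V
residual = 14.695·(0.01821 + 0.09011·e^(−0.04·14.9)) = 0.9972
sugar = (2.4 − 0.9972)·4.0·23.1

129.6163 g


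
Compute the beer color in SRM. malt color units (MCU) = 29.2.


SRM = 1.4922 · MCU^0.6859
SRM = 1.4922 · 29.2^0.6859

15.0985 SRM


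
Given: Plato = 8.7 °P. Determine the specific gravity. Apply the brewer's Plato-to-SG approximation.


SG = 259/(259 − P)
SG = 259/(259 − 8.7)

1.0348


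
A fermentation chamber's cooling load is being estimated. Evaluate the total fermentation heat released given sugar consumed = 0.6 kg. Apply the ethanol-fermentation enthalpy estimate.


Q = m_sugar · 590 kJ/kg
Q = 0.6 · 590

354.0000 kJ


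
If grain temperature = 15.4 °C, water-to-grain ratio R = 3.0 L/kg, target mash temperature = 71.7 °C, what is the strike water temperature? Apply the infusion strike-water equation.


T_strike = (0.41/R)·(T_mash − T_grain) + T_mash
T_strike = (0.41/3.0)·(71.7 − 15.4) + 71.7

79.3943 °C


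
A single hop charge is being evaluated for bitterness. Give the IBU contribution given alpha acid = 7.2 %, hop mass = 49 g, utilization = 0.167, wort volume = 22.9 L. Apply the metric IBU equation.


IBU = (α/100)·mass·U·1000 / V
IBU = (7.2/100)·49·0.167·1000 / 22.9

25.7282 IBU


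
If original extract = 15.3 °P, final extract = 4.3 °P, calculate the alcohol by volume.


SG = 259/(259 − P);  ABV = (OG − FG)·131.25
OG = 259/(259 − 15.3) = 1.0628
FG = 259/(259 − 4.3) = 1.0169
ABV = (1.0628 − 1.0169)·131.25

6.0243 % ABV


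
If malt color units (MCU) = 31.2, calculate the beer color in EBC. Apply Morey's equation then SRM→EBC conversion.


SRM = 1.4922·MCU^0.6859;  EBC = SRM·1.97
SRM = 1.4922·31.2^0.6859 = 15.8004
EBC = 15.8004·1.97

31.1268 EBC


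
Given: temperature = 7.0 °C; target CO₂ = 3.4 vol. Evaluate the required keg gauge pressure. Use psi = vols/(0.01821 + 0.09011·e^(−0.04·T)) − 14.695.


psi = 3.4/(0.01821 + 0.09011·e^(−0.04·7.0)) − 14.695

24.6962 psi


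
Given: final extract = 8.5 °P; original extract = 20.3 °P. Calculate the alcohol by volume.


SG = 259/(259 − P);  ABV = (OG − FG)·131.25
OG = 259/(259 − 20.3) = 1.0850
FG = 259/(259 − 8.5) = 1.0339
ABV = (1.0850 − 1.0339)·131.25

6.7084 % ABV


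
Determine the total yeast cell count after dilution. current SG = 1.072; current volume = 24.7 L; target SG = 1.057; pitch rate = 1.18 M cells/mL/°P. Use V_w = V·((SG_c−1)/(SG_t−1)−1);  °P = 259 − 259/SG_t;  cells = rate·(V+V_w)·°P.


V_w = 24.7·((1.072−1)/(1.057−1)−1) = 6.5000
V_final = 24.7 + 6.5000 = 31.2000
°P = 259 − 259/1.057 = 13.9669
cells = 1.18·31.2000·13.9669

514.2049 billion cells


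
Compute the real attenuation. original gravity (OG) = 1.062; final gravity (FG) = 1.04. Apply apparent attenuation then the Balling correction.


AA = (OG−FG)/(OG−1)·100;  RA = AA·0.8192
AA = (1.062 − 1.04)/(1.062 − 1)·100 = 35.4839
RA = 35.4839·0.8192

29.0684 %


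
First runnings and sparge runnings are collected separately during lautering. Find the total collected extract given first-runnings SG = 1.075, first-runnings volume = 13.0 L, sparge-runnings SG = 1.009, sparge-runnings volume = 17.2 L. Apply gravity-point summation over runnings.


total = Σ (SG_i − 1)·1000·V_i
first = (1.075 − 1)·1000·13.0 = 975.0000
sparge = (1.009 − 1)·1000·17.2 = 154.8000
total = 975.0000 + 154.8000

1129.8000 gravity·L


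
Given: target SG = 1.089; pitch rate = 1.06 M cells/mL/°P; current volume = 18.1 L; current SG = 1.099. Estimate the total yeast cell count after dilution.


V_w = V·((SG_c−1)/(SG_t−1)−1);  °P = 259 − 259/SG_t;  cells = rate·(V+V_w)·°P
V_w = 18.1·((1.099−1)/(1.089−1)−1) = 2.0337
V_final = 18.1 + 2.0337 = 20.1337
°P = 259 − 259/1.089 = 21.1671
cells = 1.06·20.1337·21.1671

451.7431 billion cells


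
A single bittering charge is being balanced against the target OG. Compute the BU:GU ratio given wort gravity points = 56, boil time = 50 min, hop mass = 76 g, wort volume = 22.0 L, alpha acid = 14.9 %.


U = 1.65·0.000125^(GP/1000)·(1−e^(−0.04t))/4.15;  IBU = (α/100)·m·U·1000/V;  BU:GU = IBU/GP
U = 1.65·0.000125^(56/1000)·(1−e^(−0.04·50))/4.15 = 0.2078
IBU = (14.9/100)·76·0.2078·1000/22.0 = 106.9763
BU:GU = 106.9763/56

1.9103


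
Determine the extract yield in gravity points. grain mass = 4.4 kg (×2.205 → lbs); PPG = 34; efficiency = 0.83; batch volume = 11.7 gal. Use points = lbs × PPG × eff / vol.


lbs = 4.4 × 2.205 = 9.7020
points = 9.7020 × 34 × 0.83 / 11.7

23.4009 points


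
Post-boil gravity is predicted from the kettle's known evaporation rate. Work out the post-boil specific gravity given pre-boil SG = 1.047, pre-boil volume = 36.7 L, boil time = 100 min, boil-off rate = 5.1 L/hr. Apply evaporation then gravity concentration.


V_post = V_pre − rate·(t/60);  SG_post = 1 + (SG_pre−1)·V_pre/V_post
V_post = 36.7 − 5.1·(100/60) = 28.2000
SG_post = 1 + (1.047 − 1)·36.7/28.2000

1.0612


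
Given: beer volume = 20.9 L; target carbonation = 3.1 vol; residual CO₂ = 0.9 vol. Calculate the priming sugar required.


sugar = (target − residual)·4.0·V
sugar = (3.1 − 0.9)·4.0·20.9

183.9200 g


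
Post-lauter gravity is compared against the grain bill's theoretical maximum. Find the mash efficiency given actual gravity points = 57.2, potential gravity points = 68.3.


efficiency = actual / potential × 100
efficiency = 57.2 / 68.3 × 100

83.7482 %


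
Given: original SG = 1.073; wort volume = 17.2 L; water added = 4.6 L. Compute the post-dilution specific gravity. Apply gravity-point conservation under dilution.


SG_new = 1 + (SG_old − 1)·V_old/(V_old + V_water)
pts = (1.073 − 1)·1000·17.2/(17.2 + 4.6) = 57.5963
SG_new = 1 + 57.5963/1000

1.0576


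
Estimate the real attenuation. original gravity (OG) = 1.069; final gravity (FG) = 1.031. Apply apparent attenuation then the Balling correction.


AA = (OG−FG)/(OG−1)·100;  RA = AA·0.8192
AA = (1.069 − 1.031)/(1.069 − 1)·100 = 55.0725
RA = 55.0725·0.8192

45.1154 %


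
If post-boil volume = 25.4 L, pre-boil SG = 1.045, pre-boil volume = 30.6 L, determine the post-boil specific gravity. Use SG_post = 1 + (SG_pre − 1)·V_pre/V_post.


pts_pre = (1.045 − 1)·1000 = 45.0000
pts_post = 45.0000·30.6/25.4 = 54.2126
SG_post = 1 + 54.2126/1000

1.0542


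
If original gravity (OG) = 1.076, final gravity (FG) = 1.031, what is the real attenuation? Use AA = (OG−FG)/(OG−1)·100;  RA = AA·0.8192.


AA = (1.076 − 1.031)/(1.076 − 1)·100 = 59.2105
RA = 59.2105·0.8192

48.5053 %


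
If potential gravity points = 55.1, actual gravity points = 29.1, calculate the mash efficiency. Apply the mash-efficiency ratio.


efficiency = actual / potential × 100
efficiency = 29.1 / 55.1 × 100

52.8131 %


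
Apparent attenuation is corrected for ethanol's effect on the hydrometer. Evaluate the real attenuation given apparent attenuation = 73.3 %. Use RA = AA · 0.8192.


RA = 73.3 · 0.8192

60.0474 %


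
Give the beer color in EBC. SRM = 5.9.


EBC = SRM · 1.97
EBC = 5.9 · 1.97

11.6230 EBC


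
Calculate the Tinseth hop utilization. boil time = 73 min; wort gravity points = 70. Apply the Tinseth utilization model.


U = 1.65·0.000125^(GP/1000) · (1 − e^(−0.04·t))/4.15
bigness = 1.65·0.000125^(70/1000) = 0.8796
boil_factor = (1 − e^(−0.04·73))/4.15 = 0.2280
U = 0.8796 · 0.2280

0.2005


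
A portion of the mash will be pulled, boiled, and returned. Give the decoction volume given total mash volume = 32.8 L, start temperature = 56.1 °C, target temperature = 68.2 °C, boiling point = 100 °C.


V_dec = V_total·(T_target − T_start)/(T_boil − T_start)
V_dec = 32.8·(68.2 − 56.1)/(100 − 56.1)

9.0405 L


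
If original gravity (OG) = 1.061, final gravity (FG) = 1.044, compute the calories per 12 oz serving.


ABW = (OG−FG)·131.25·0.79/FG;  °P = 259 − 259/SG (for OG→OE and FG→AE);  RE = 0.1808·OE + 0.8192·AE;  Cal = (6.9·ABW + 4·(RE−0.1))·FG·3.55
ABW = (1.061 − 1.044)·131.25·0.79/1.044 = 1.6884
OE = 259 − 259/1.061 = 14.8907 °P
AE = 259 − 259/1.044 = 10.9157 °P
RE = 0.1808·14.8907 + 0.8192·10.9157 = 11.6344 °P
Cal = (6.9·1.6884 + 4·(11.6344−0.1))·1.044·3.55

214.1719 kcal


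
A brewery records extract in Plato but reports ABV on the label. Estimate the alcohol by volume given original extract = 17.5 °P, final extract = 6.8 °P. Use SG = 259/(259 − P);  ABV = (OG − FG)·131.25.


OG = 259/(259 − 17.5) = 1.0725
FG = 259/(259 − 6.8) = 1.0270
ABV = (1.0725 − 1.0270)·131.25

5.9720 % ABV


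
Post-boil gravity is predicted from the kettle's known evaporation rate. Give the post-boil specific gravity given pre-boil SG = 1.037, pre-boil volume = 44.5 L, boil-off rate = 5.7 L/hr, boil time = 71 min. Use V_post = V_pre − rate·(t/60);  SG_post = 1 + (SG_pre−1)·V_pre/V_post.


V_post = 44.5 − 5.7·(71/60) = 37.7550
SG_post = 1 + (1.037 − 1)·44.5/37.7550

1.0436


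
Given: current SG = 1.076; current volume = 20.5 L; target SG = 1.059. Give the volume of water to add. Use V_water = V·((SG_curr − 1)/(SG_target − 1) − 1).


V_water = 20.5·((1.076 − 1)/(1.059 − 1) − 1)

5.9068 L


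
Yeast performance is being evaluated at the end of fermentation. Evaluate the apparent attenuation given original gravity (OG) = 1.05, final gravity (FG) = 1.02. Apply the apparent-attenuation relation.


AA = (OG − FG)/(OG − 1) · 100
AA = (1.05 − 1.02)/(1.05 − 1) · 100

60.0000 %


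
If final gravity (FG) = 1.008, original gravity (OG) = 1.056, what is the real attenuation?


AA = (OG−FG)/(OG−1)·100;  RA = AA·0.8192
AA = (1.056 − 1.008)/(1.056 − 1)·100 = 85.7143
RA = 85.7143·0.8192

70.2171 %


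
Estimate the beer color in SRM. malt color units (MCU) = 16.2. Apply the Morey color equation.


SRM = 1.4922 · MCU^0.6859
SRM = 1.4922 · 16.2^0.6859

10.0794 SRM


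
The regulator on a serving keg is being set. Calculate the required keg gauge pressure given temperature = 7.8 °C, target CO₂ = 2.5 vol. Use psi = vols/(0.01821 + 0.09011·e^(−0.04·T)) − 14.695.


psi = 2.5/(0.01821 + 0.09011·e^(−0.04·7.8)) − 14.695

15.0072 psi


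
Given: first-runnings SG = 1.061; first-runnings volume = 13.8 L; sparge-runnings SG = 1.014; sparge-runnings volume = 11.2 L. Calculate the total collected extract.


total = Σ (SG_i − 1)·1000·V_i
first = (1.061 − 1)·1000·13.8 = 841.8000
sparge = (1.014 − 1)·1000·11.2 = 156.8000
total = 841.8000 + 156.8000

998.6000 gravity·L


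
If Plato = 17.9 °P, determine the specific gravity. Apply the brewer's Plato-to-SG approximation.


SG = 259/(259 − P)
SG = 259/(259 − 17.9)

1.0742


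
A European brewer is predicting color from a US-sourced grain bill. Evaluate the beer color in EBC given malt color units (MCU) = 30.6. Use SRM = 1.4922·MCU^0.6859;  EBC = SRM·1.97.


SRM = 1.4922·30.6^0.6859 = 15.5913
EBC = 15.5913·1.97

30.7149 EBC


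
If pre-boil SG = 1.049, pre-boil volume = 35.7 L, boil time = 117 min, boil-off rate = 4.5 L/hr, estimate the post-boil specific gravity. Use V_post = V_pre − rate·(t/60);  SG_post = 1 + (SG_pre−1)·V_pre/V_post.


V_post = 35.7 − 4.5·(117/60) = 26.9250
SG_post = 1 + (1.049 − 1)·35.7/26.9250

1.0650


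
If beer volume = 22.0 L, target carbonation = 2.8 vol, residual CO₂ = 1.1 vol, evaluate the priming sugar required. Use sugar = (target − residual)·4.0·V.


sugar = (2.8 − 1.1)·4.0·22.0

149.6000 g


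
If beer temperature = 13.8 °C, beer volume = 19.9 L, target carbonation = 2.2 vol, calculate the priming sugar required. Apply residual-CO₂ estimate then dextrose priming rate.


residual = 14.695·(0.01821 + 0.09011·e^(−0.04·T));  sugar = (target − residual)·4.0·V
residual = 14.695·(0.01821 + 0.09011·e^(−0.04·13.8)) = 1.0300
sugar = (2.2 − 1.0300)·4.0·19.9

93.1283 g


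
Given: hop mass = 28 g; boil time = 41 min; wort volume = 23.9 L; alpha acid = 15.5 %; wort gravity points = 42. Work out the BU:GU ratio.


U = 1.65·0.000125^(GP/1000)·(1−e^(−0.04t))/4.15;  IBU = (α/100)·m·U·1000/V;  BU:GU = IBU/GP
U = 1.65·0.000125^(42/1000)·(1−e^(−0.04·41))/4.15 = 0.2197
IBU = (15.5/100)·28·0.2197·1000/23.9 = 39.8973
BU:GU = 39.8973/42

0.9499


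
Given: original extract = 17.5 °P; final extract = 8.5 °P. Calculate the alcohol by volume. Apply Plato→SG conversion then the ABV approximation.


SG = 259/(259 − P);  ABV = (OG − FG)·131.25
OG = 259/(259 − 17.5) = 1.0725
FG = 259/(259 − 8.5) = 1.0339
ABV = (1.0725 − 1.0339)·131.25

5.0573 % ABV


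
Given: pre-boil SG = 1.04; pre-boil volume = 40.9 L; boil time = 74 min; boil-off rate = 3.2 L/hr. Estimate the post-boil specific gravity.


V_post = V_pre − rate·(t/60);  SG_post = 1 + (SG_pre−1)·V_pre/V_post
V_post = 40.9 − 3.2·(74/60) = 36.9533
SG_post = 1 + (1.04 − 1)·40.9/36.9533

1.0443


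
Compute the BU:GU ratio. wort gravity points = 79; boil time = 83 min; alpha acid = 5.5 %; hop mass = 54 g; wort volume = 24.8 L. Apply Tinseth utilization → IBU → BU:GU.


U = 1.65·0.000125^(GP/1000)·(1−e^(−0.04t))/4.15;  IBU = (α/100)·m·U·1000/V;  BU:GU = IBU/GP
U = 1.65·0.000125^(79/1000)·(1−e^(−0.04·83))/4.15 = 0.1884
IBU = (5.5/100)·54·0.1884·1000/24.8 = 22.5634
BU:GU = 22.5634/79

0.2856


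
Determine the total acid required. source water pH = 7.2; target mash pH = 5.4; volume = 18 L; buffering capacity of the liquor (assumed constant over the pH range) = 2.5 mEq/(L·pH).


acid = buffering capacity · (pH_source − pH_target) · V
acid = 2.5 · (7.2 − 5.4) · 18

81.0000 mEq


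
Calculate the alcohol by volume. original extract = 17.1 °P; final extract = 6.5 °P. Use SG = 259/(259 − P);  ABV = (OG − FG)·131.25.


OG = 259/(259 − 17.1) = 1.0707
FG = 259/(259 − 6.5) = 1.0257
ABV = (1.0707 − 1.0257)·131.25

5.8994 % ABV


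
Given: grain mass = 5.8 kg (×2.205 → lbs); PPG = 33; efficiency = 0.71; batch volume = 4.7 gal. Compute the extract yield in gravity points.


points = lbs × PPG × eff / vol
lbs = 5.8 × 2.205 = 12.7890
points = 12.7890 × 33 × 0.71 / 4.7

63.7545 points


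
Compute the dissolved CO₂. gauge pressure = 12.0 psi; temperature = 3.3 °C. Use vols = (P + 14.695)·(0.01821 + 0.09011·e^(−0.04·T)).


vols = (12.0 + 14.695)·(0.01821 + 0.09011·e^(−0.04·3.3))

2.5941 volumes


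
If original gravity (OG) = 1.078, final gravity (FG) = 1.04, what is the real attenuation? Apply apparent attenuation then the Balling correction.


AA = (OG−FG)/(OG−1)·100;  RA = AA·0.8192
AA = (1.078 − 1.04)/(1.078 − 1)·100 = 48.7179
RA = 48.7179·0.8192

39.9097 %


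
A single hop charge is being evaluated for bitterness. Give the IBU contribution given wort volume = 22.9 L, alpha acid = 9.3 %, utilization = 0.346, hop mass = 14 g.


IBU = (α/100)·mass·U·1000 / V
IBU = (9.3/100)·14·0.346·1000 / 22.9

19.6721 IBU


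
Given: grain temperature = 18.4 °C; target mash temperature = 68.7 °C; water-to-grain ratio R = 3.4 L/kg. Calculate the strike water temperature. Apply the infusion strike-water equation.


T_strike = (0.41/R)·(T_mash − T_grain) + T_mash
T_strike = (0.41/3.4)·(68.7 − 18.4) + 68.7

74.7656 °C


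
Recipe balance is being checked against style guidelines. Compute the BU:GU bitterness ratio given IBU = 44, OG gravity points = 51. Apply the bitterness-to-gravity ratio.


BU:GU = IBU / OG_points
BU:GU = 44 / 51

0.8627


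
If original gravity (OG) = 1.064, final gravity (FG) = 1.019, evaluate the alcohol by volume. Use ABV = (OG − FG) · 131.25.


ABV = (1.064 − 1.019) · 131.25

5.9063 % ABV


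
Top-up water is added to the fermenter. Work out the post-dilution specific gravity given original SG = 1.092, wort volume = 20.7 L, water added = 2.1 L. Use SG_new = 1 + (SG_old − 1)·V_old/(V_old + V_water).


pts = (1.092 − 1)·1000·20.7/(20.7 + 2.1) = 83.5263
SG_new = 1 + 83.5263/1000

1.0835


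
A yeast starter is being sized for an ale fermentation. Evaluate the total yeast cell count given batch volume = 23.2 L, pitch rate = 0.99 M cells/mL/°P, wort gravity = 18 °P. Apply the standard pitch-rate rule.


cells (billions) = rate · V_L · °P
cells = 0.99 · 23.2 · 18

413.4240 billion cells


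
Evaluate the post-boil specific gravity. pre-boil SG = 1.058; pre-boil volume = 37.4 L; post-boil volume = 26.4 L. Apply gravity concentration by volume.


SG_post = 1 + (SG_pre − 1)·V_pre/V_post
pts_pre = (1.058 − 1)·1000 = 58.0000
pts_post = 58.0000·37.4/26.4 = 82.1667
SG_post = 1 + 82.1667/1000

1.0822


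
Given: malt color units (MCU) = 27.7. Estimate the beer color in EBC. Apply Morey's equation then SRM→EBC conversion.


SRM = 1.4922·MCU^0.6859;  EBC = SRM·1.97
SRM = 1.4922·27.7^0.6859 = 14.5621
EBC = 14.5621·1.97

28.6873 EBC


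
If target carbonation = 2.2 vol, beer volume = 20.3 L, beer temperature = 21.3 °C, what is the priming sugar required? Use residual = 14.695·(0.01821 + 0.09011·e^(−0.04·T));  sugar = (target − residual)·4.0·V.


residual = 14.695·(0.01821 + 0.09011·e^(−0.04·21.3)) = 0.8324
sugar = (2.2 − 0.8324)·4.0·20.3

111.0464 g


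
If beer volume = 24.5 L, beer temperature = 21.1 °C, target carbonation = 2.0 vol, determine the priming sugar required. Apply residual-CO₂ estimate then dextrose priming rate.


residual = 14.695·(0.01821 + 0.09011·e^(−0.04·T));  sugar = (target − residual)·4.0·V
residual = 14.695·(0.01821 + 0.09011·e^(−0.04·21.1)) = 0.8370
sugar = (2.0 − 0.8370)·4.0·24.5

113.9769 g


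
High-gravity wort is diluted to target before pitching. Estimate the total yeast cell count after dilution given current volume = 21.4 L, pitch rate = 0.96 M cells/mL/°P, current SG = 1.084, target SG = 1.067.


V_w = V·((SG_c−1)/(SG_t−1)−1);  °P = 259 − 259/SG_t;  cells = rate·(V+V_w)·°P
V_w = 21.4·((1.084−1)/(1.067−1)−1) = 5.4299
V_final = 21.4 + 5.4299 = 26.8299
°P = 259 − 259/1.067 = 16.2634
cells = 0.96·26.8299·16.2634

418.8897 billion cells


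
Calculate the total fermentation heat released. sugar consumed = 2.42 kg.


Q = m_sugar · 590 kJ/kg
Q = 2.42 · 590

1427.8000 kJ


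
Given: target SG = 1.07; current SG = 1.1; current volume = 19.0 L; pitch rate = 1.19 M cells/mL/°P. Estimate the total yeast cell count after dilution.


V_w = V·((SG_c−1)/(SG_t−1)−1);  °P = 259 − 259/SG_t;  cells = rate·(V+V_w)·°P
V_w = 19.0·((1.1−1)/(1.07−1)−1) = 8.1429
V_final = 19.0 + 8.1429 = 27.1429
°P = 259 − 259/1.07 = 16.9439
cells = 1.19·27.1429·16.9439

547.2888 billion cells


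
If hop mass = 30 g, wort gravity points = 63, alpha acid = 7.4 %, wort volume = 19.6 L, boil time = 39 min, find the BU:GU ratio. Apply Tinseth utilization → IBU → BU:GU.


U = 1.65·0.000125^(GP/1000)·(1−e^(−0.04t))/4.15;  IBU = (α/100)·m·U·1000/V;  BU:GU = IBU/GP
U = 1.65·0.000125^(63/1000)·(1−e^(−0.04·39))/4.15 = 0.1783
IBU = (7.4/100)·30·0.1783·1000/19.6 = 20.1925
BU:GU = 20.1925/63

0.3205


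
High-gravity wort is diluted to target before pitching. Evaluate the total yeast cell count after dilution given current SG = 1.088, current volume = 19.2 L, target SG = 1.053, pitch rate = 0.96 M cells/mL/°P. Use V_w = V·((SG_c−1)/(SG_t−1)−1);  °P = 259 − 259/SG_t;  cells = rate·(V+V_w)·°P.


V_w = 19.2·((1.088−1)/(1.053−1)−1) = 12.6792
V_final = 19.2 + 12.6792 = 31.8792
°P = 259 − 259/1.053 = 13.0361
cells = 0.96·31.8792·13.0361

398.9574 billion cells


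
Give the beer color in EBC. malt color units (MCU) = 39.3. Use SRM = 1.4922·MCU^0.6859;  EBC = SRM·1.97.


SRM = 1.4922·39.3^0.6859 = 18.5106
EBC = 18.5106·1.97

36.4659 EBC


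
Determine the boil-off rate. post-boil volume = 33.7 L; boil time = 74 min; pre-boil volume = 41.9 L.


rate = (V_pre − V_post) / (t_min/60)
rate = (41.9 − 33.7) / (74/60)

6.6486 L/hr


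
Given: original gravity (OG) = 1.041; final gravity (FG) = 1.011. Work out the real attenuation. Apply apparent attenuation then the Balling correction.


AA = (OG−FG)/(OG−1)·100;  RA = AA·0.8192
AA = (1.041 − 1.011)/(1.041 − 1)·100 = 73.1707
RA = 73.1707·0.8192

59.9415 %


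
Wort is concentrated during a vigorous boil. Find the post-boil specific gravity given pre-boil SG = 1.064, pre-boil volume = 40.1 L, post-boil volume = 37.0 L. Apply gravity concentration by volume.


SG_post = 1 + (SG_pre − 1)·V_pre/V_post
pts_pre = (1.064 − 1)·1000 = 64.0000
pts_post = 64.0000·40.1/37.0 = 69.3622
SG_post = 1 + 69.3622/1000

1.0694


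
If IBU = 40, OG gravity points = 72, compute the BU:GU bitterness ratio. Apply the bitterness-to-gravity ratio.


BU:GU = IBU / OG_points
BU:GU = 40 / 72

0.5556


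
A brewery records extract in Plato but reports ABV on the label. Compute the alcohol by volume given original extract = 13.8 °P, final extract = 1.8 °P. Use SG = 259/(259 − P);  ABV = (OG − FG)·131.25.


OG = 259/(259 − 13.8) = 1.0563
FG = 259/(259 − 1.8) = 1.0070
ABV = (1.0563 − 1.0070)·131.25

6.4683 % ABV


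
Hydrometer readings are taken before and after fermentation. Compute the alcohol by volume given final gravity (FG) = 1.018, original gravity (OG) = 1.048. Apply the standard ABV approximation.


ABV = (OG − FG) · 131.25
ABV = (1.048 − 1.018) · 131.25

3.9375 % ABV


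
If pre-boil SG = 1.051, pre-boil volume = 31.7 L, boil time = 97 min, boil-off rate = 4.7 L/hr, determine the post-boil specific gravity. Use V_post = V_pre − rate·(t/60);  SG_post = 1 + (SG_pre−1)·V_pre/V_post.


V_post = 31.7 − 4.7·(97/60) = 24.1017
SG_post = 1 + (1.051 − 1)·31.7/24.1017

1.0671


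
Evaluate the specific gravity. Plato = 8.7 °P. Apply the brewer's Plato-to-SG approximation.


SG = 259/(259 − P)
SG = 259/(259 − 8.7)

1.0348


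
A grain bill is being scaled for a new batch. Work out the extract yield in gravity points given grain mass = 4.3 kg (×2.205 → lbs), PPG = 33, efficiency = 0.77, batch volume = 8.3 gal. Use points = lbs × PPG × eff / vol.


lbs = 4.3 × 2.205 = 9.4815
points = 9.4815 × 33 × 0.77 / 8.3

29.0271 points


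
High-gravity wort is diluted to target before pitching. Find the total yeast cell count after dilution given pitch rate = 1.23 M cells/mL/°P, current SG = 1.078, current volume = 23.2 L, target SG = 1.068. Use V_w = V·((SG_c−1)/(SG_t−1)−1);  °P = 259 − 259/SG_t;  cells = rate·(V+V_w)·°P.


V_w = 23.2·((1.078−1)/(1.068−1)−1) = 3.4118
V_final = 23.2 + 3.4118 = 26.6118
°P = 259 − 259/1.068 = 16.4906
cells = 1.23·26.6118·16.4906

539.7793 billion cells


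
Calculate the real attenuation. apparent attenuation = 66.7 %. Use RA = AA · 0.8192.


RA = 66.7 · 0.8192

54.6406 %


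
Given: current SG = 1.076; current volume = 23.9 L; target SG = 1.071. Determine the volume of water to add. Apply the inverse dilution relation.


V_water = V·((SG_curr − 1)/(SG_target − 1) − 1)
V_water = 23.9·((1.076 − 1)/(1.071 − 1) − 1)

1.6831 L


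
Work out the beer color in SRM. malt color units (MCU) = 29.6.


SRM = 1.4922 · MCU^0.6859
SRM = 1.4922 · 29.6^0.6859

15.2400 SRM


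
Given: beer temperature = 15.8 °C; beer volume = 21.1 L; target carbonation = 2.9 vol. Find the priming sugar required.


residual = 14.695·(0.01821 + 0.09011·e^(−0.04·T));  sugar = (target − residual)·4.0·V
residual = 14.695·(0.01821 + 0.09011·e^(−0.04·15.8)) = 0.9714
sugar = (2.9 − 0.9714)·4.0·21.1

162.7716 g


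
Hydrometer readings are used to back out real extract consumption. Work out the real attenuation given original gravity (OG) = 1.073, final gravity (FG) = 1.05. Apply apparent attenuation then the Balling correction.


AA = (OG−FG)/(OG−1)·100;  RA = AA·0.8192
AA = (1.073 − 1.05)/(1.073 − 1)·100 = 31.5068
RA = 31.5068·0.8192

25.8104 %


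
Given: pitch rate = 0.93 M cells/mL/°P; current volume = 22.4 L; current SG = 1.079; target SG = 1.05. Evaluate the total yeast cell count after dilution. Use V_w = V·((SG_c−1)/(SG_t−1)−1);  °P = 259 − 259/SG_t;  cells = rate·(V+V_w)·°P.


V_w = 22.4·((1.079−1)/(1.05−1)−1) = 12.9920
V_final = 22.4 + 12.9920 = 35.3920
°P = 259 − 259/1.05 = 12.3333
cells = 0.93·35.3920·12.3333

405.9462 billion cells


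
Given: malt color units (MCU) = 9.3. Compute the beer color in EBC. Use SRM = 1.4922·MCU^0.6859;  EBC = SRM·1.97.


SRM = 1.4922·9.3^0.6859 = 6.8883
EBC = 6.8883·1.97

13.5699 EBC


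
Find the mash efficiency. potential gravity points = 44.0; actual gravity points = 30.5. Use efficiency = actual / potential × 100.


efficiency = 30.5 / 44.0 × 100

69.3182 %


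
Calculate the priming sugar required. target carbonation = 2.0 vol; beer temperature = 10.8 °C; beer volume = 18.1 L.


residual = 14.695·(0.01821 + 0.09011·e^(−0.04·T));  sugar = (target − residual)·4.0·V
residual = 14.695·(0.01821 + 0.09011·e^(−0.04·10.8)) = 1.1273
sugar = (2.0 − 1.1273)·4.0·18.1

63.1866 g


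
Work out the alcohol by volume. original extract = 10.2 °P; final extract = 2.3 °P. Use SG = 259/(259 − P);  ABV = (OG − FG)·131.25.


OG = 259/(259 − 10.2) = 1.0410
FG = 259/(259 − 2.3) = 1.0090
ABV = (1.0410 − 1.0090)·131.25

4.2048 % ABV


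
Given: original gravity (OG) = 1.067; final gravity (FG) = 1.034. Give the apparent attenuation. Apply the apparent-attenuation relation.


AA = (OG − FG)/(OG − 1) · 100
AA = (1.067 − 1.034)/(1.067 − 1) · 100

49.2537 %


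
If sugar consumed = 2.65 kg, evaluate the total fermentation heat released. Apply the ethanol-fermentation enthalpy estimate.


Q = m_sugar · 590 kJ/kg
Q = 2.65 · 590

1563.5000 kJ


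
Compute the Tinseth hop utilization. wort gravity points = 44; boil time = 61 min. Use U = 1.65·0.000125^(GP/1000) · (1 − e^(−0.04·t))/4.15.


bigness = 1.65·0.000125^(44/1000) = 1.1111
boil_factor = (1 − e^(−0.04·61))/4.15 = 0.2200
U = 1.1111 · 0.2200

0.2444


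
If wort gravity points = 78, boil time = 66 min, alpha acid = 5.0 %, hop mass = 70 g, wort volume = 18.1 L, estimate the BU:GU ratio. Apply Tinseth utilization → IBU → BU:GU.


U = 1.65·0.000125^(GP/1000)·(1−e^(−0.04t))/4.15;  IBU = (α/100)·m·U·1000/V;  BU:GU = IBU/GP
U = 1.65·0.000125^(78/1000)·(1−e^(−0.04·66))/4.15 = 0.1832
IBU = (5.0/100)·70·0.1832·1000/18.1 = 35.4186
BU:GU = 35.4186/78

0.4541


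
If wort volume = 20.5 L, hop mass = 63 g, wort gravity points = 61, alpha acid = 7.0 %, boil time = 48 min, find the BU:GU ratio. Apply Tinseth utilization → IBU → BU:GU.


U = 1.65·0.000125^(GP/1000)·(1−e^(−0.04t))/4.15;  IBU = (α/100)·m·U·1000/V;  BU:GU = IBU/GP
U = 1.65·0.000125^(61/1000)·(1−e^(−0.04·48))/4.15 = 0.1961
IBU = (7.0/100)·63·0.1961·1000/20.5 = 42.1872
BU:GU = 42.1872/61

0.6916


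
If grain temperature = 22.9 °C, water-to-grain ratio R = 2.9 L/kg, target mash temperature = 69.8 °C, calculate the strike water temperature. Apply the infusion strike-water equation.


T_strike = (0.41/R)·(T_mash − T_grain) + T_mash
T_strike = (0.41/2.9)·(69.8 − 22.9) + 69.8

76.4307 °C


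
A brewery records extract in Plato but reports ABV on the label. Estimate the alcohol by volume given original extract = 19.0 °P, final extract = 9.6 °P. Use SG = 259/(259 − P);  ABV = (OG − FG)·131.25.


OG = 259/(259 − 19.0) = 1.0792
FG = 259/(259 − 9.6) = 1.0385
ABV = (1.0792 − 1.0385)·131.25

5.3385 % ABV


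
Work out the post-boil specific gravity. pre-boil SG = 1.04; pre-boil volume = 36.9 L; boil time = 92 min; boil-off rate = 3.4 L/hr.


V_post = V_pre − rate·(t/60);  SG_post = 1 + (SG_pre−1)·V_pre/V_post
V_post = 36.9 − 3.4·(92/60) = 31.6867
SG_post = 1 + (1.04 − 1)·36.9/31.6867

1.0466


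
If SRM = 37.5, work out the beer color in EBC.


EBC = SRM · 1.97
EBC = 37.5 · 1.97

73.8750 EBC


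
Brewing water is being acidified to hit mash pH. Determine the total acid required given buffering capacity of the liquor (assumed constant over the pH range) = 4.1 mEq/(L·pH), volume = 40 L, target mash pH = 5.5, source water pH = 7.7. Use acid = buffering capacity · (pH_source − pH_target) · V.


acid = 4.1 · (7.7 − 5.5) · 40

360.8000 mEq


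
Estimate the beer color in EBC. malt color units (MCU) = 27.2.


SRM = 1.4922·MCU^0.6859;  EBC = SRM·1.97
SRM = 1.4922·27.2^0.6859 = 14.3813
EBC = 14.3813·1.97

28.3311 EBC


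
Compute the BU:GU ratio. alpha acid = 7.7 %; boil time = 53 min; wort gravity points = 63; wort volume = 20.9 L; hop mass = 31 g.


U = 1.65·0.000125^(GP/1000)·(1−e^(−0.04t))/4.15;  IBU = (α/100)·m·U·1000/V;  BU:GU = IBU/GP
U = 1.65·0.000125^(63/1000)·(1−e^(−0.04·53))/4.15 = 0.1986
IBU = (7.7/100)·31·0.1986·1000/20.9 = 22.6837
BU:GU = 22.6837/63

0.3601


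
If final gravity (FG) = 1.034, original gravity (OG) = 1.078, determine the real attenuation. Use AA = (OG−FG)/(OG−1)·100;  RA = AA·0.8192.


AA = (1.078 − 1.034)/(1.078 − 1)·100 = 56.4103
RA = 56.4103·0.8192

46.2113 %


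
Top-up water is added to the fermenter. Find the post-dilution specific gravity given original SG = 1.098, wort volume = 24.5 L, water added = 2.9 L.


SG_new = 1 + (SG_old − 1)·V_old/(V_old + V_water)
pts = (1.098 − 1)·1000·24.5/(24.5 + 2.9) = 87.6277
SG_new = 1 + 87.6277/1000

1.0876


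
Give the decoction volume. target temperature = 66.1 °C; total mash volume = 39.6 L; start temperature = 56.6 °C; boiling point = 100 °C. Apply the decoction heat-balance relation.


V_dec = V_total·(T_target − T_start)/(T_boil − T_start)
V_dec = 39.6·(66.1 − 56.6)/(100 − 56.6)

8.6682 L


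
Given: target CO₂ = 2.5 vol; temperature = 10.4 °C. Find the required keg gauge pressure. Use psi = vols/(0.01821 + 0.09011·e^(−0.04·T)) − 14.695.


psi = 2.5/(0.01821 + 0.09011·e^(−0.04·10.4)) − 14.695

17.4992 psi


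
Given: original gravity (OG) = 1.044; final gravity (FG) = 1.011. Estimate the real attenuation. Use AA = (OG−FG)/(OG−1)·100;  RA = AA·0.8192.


AA = (1.044 − 1.011)/(1.044 − 1)·100 = 75.0000
RA = 75.0000·0.8192

61.4400 %


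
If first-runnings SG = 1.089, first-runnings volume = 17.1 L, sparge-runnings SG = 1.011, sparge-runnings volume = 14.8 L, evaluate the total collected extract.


total = Σ (SG_i − 1)·1000·V_i
first = (1.089 − 1)·1000·17.1 = 1521.9000
sparge = (1.011 − 1)·1000·14.8 = 162.8000
total = 1521.9000 + 162.8000

1684.7000 gravity·L


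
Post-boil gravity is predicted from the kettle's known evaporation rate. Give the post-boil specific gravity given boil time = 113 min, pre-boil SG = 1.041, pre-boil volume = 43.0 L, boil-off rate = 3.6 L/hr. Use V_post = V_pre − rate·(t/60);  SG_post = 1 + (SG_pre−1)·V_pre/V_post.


V_post = 43.0 − 3.6·(113/60) = 36.2200
SG_post = 1 + (1.041 − 1)·43.0/36.2200

1.0487


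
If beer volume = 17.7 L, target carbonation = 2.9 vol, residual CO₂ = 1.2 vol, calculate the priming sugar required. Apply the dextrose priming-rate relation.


sugar = (target − residual)·4.0·V
sugar = (2.9 − 1.2)·4.0·17.7

120.3600 g


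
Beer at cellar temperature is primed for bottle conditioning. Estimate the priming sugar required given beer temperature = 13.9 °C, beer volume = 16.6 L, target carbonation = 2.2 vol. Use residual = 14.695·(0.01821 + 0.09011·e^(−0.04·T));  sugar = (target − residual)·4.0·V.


residual = 14.695·(0.01821 + 0.09011·e^(−0.04·13.9)) = 1.0270
sugar = (2.2 − 1.0270)·4.0·16.6

77.8870 g


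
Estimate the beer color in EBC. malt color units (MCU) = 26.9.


SRM = 1.4922·MCU^0.6859;  EBC = SRM·1.97
SRM = 1.4922·26.9^0.6859 = 14.2723
EBC = 14.2723·1.97

28.1164 EBC


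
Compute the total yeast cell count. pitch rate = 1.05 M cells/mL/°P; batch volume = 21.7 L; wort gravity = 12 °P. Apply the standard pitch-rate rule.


cells (billions) = rate · V_L · °P
cells = 1.05 · 21.7 · 12

273.4200 billion cells


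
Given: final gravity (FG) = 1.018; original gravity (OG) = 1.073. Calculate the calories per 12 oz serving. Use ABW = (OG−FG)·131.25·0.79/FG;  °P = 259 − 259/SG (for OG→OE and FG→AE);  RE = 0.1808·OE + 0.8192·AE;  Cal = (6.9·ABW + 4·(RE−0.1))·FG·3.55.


ABW = (1.073 − 1.018)·131.25·0.79/1.018 = 5.6020
OE = 259 − 259/1.073 = 17.6207 °P
AE = 259 − 259/1.018 = 4.5796 °P
RE = 0.1808·17.6207 + 0.8192·4.5796 = 6.9374 °P
Cal = (6.9·5.6020 + 4·(6.9374−0.1))·1.018·3.55

238.5291 kcal


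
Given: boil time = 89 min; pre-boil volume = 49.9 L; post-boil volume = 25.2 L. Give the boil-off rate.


rate = (V_pre − V_post) / (t_min/60)
rate = (49.9 − 25.2) / (89/60)

16.6517 L/hr


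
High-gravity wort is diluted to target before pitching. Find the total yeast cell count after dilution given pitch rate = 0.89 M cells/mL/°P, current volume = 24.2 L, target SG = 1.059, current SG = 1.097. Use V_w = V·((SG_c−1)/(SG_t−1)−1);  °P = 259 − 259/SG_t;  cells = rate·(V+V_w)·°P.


V_w = 24.2·((1.097−1)/(1.059−1)−1) = 15.5864
V_final = 24.2 + 15.5864 = 39.7864
°P = 259 − 259/1.059 = 14.4297
cells = 0.89·39.7864·14.4297

510.9529 billion cells


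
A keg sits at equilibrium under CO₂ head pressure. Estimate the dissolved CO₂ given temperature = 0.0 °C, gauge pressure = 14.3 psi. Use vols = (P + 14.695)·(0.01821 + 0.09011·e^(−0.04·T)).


vols = (14.3 + 14.695)·(0.01821 + 0.09011·e^(−0.04·0.0))

3.1407 volumes


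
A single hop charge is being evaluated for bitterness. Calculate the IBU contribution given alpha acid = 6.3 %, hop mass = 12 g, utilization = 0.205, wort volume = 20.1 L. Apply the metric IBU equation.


IBU = (α/100)·mass·U·1000 / V
IBU = (6.3/100)·12·0.205·1000 / 20.1

7.7104 IBU


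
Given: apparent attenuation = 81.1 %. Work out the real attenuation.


RA = AA · 0.8192
RA = 81.1 · 0.8192

66.4371 %


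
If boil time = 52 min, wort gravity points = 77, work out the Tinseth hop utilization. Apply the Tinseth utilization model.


U = 1.65·0.000125^(GP/1000) · (1 − e^(−0.04·t))/4.15
bigness = 1.65·0.000125^(77/1000) = 0.8259
boil_factor = (1 − e^(−0.04·52))/4.15 = 0.2109
U = 0.8259 · 0.2109

0.1742


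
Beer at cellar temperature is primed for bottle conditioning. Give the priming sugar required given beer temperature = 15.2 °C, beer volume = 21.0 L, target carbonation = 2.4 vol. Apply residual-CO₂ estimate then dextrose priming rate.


residual = 14.695·(0.01821 + 0.09011·e^(−0.04·T));  sugar = (target − residual)·4.0·V
residual = 14.695·(0.01821 + 0.09011·e^(−0.04·15.2)) = 0.9885
sugar = (2.4 − 0.9885)·4.0·21.0

118.5640 g


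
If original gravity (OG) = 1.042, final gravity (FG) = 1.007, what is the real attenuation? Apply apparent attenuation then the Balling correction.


AA = (OG−FG)/(OG−1)·100;  RA = AA·0.8192
AA = (1.042 − 1.007)/(1.042 − 1)·100 = 83.3333
RA = 83.3333·0.8192

68.2667 %


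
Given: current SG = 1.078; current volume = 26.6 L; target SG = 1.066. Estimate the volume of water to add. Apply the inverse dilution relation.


V_water = V·((SG_curr − 1)/(SG_target − 1) − 1)
V_water = 26.6·((1.078 − 1)/(1.066 − 1) − 1)

4.8364 L


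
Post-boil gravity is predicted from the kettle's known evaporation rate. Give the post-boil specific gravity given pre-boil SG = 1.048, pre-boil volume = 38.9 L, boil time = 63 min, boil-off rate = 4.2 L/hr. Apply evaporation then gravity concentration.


V_post = V_pre − rate·(t/60);  SG_post = 1 + (SG_pre−1)·V_pre/V_post
V_post = 38.9 − 4.2·(63/60) = 34.4900
SG_post = 1 + (1.048 − 1)·38.9/34.4900

1.0541


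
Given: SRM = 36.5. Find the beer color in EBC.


EBC = SRM · 1.97
EBC = 36.5 · 1.97

71.9050 EBC


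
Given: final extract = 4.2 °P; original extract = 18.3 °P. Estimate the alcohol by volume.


SG = 259/(259 − P);  ABV = (OG − FG)·131.25
OG = 259/(259 − 18.3) = 1.0760
FG = 259/(259 − 4.2) = 1.0165
ABV = (1.0760 − 1.0165)·131.25

7.8152 % ABV


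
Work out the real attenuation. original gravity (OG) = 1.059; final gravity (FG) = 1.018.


AA = (OG−FG)/(OG−1)·100;  RA = AA·0.8192
AA = (1.059 − 1.018)/(1.059 − 1)·100 = 69.4915
RA = 69.4915·0.8192

56.9275 %


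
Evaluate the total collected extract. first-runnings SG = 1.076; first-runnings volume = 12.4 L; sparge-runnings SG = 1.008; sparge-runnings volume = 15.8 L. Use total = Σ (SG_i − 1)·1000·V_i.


first = (1.076 − 1)·1000·12.4 = 942.4000
sparge = (1.008 − 1)·1000·15.8 = 126.4000
total = 942.4000 + 126.4000

1068.8000 gravity·L


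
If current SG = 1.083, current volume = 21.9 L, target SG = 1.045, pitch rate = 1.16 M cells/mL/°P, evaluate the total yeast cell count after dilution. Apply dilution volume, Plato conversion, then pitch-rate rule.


V_w = V·((SG_c−1)/(SG_t−1)−1);  °P = 259 − 259/SG_t;  cells = rate·(V+V_w)·°P
V_w = 21.9·((1.083−1)/(1.045−1)−1) = 18.4933
V_final = 21.9 + 18.4933 = 40.3933
°P = 259 − 259/1.045 = 11.1531
cells = 1.16·40.3933·11.1531

522.5931 billion cells


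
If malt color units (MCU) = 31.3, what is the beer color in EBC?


SRM = 1.4922·MCU^0.6859;  EBC = SRM·1.97
SRM = 1.4922·31.3^0.6859 = 15.8351
EBC = 15.8351·1.97

31.1952 EBC


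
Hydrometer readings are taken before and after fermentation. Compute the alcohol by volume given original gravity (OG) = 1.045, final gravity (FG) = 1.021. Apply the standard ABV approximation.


ABV = (OG − FG) · 131.25
ABV = (1.045 − 1.021) · 131.25

3.1500 % ABV


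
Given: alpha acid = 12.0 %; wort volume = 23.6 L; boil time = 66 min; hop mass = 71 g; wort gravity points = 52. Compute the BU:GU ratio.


U = 1.65·0.000125^(GP/1000)·(1−e^(−0.04t))/4.15;  IBU = (α/100)·m·U·1000/V;  BU:GU = IBU/GP
U = 1.65·0.000125^(52/1000)·(1−e^(−0.04·66))/4.15 = 0.2314
IBU = (12.0/100)·71·0.2314·1000/23.6 = 83.5314
BU:GU = 83.5314/52

1.6064


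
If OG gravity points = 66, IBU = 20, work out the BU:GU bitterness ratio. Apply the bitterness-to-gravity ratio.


BU:GU = IBU / OG_points
BU:GU = 20 / 66

0.3030


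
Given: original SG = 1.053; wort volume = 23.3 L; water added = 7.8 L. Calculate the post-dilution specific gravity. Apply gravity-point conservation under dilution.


SG_new = 1 + (SG_old − 1)·V_old/(V_old + V_water)
pts = (1.053 − 1)·1000·23.3/(23.3 + 7.8) = 39.7074
SG_new = 1 + 39.7074/1000

1.0397
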